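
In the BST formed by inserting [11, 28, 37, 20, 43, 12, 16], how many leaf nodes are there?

Tree built from: [11, 28, 37, 20, 43, 12, 16]
Tree (level-order array): [11, None, 28, 20, 37, 12, None, None, 43, None, 16]
Rule: A leaf has 0 children.
Per-node child counts:
  node 11: 1 child(ren)
  node 28: 2 child(ren)
  node 20: 1 child(ren)
  node 12: 1 child(ren)
  node 16: 0 child(ren)
  node 37: 1 child(ren)
  node 43: 0 child(ren)
Matching nodes: [16, 43]
Count of leaf nodes: 2


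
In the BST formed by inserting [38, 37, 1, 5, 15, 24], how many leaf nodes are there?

Tree built from: [38, 37, 1, 5, 15, 24]
Tree (level-order array): [38, 37, None, 1, None, None, 5, None, 15, None, 24]
Rule: A leaf has 0 children.
Per-node child counts:
  node 38: 1 child(ren)
  node 37: 1 child(ren)
  node 1: 1 child(ren)
  node 5: 1 child(ren)
  node 15: 1 child(ren)
  node 24: 0 child(ren)
Matching nodes: [24]
Count of leaf nodes: 1


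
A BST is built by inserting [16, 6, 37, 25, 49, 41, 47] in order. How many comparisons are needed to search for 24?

Search path for 24: 16 -> 37 -> 25
Found: False
Comparisons: 3


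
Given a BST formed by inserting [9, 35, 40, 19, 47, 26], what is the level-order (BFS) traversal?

Tree insertion order: [9, 35, 40, 19, 47, 26]
Tree (level-order array): [9, None, 35, 19, 40, None, 26, None, 47]
BFS from the root, enqueuing left then right child of each popped node:
  queue [9] -> pop 9, enqueue [35], visited so far: [9]
  queue [35] -> pop 35, enqueue [19, 40], visited so far: [9, 35]
  queue [19, 40] -> pop 19, enqueue [26], visited so far: [9, 35, 19]
  queue [40, 26] -> pop 40, enqueue [47], visited so far: [9, 35, 19, 40]
  queue [26, 47] -> pop 26, enqueue [none], visited so far: [9, 35, 19, 40, 26]
  queue [47] -> pop 47, enqueue [none], visited so far: [9, 35, 19, 40, 26, 47]
Result: [9, 35, 19, 40, 26, 47]


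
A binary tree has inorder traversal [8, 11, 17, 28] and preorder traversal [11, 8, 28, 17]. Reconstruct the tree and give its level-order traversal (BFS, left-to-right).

Inorder:  [8, 11, 17, 28]
Preorder: [11, 8, 28, 17]
Algorithm: preorder visits root first, so consume preorder in order;
for each root, split the current inorder slice at that value into
left-subtree inorder and right-subtree inorder, then recurse.
Recursive splits:
  root=11; inorder splits into left=[8], right=[17, 28]
  root=8; inorder splits into left=[], right=[]
  root=28; inorder splits into left=[17], right=[]
  root=17; inorder splits into left=[], right=[]
Reconstructed level-order: [11, 8, 28, 17]


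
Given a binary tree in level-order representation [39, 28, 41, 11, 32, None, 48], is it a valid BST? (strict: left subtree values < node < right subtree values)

Level-order array: [39, 28, 41, 11, 32, None, 48]
Validate using subtree bounds (lo, hi): at each node, require lo < value < hi,
then recurse left with hi=value and right with lo=value.
Preorder trace (stopping at first violation):
  at node 39 with bounds (-inf, +inf): OK
  at node 28 with bounds (-inf, 39): OK
  at node 11 with bounds (-inf, 28): OK
  at node 32 with bounds (28, 39): OK
  at node 41 with bounds (39, +inf): OK
  at node 48 with bounds (41, +inf): OK
No violation found at any node.
Result: Valid BST


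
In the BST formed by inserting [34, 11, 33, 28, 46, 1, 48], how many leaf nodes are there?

Tree built from: [34, 11, 33, 28, 46, 1, 48]
Tree (level-order array): [34, 11, 46, 1, 33, None, 48, None, None, 28]
Rule: A leaf has 0 children.
Per-node child counts:
  node 34: 2 child(ren)
  node 11: 2 child(ren)
  node 1: 0 child(ren)
  node 33: 1 child(ren)
  node 28: 0 child(ren)
  node 46: 1 child(ren)
  node 48: 0 child(ren)
Matching nodes: [1, 28, 48]
Count of leaf nodes: 3


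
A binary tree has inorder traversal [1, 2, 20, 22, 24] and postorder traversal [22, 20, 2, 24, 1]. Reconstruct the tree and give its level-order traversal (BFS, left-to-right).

Inorder:   [1, 2, 20, 22, 24]
Postorder: [22, 20, 2, 24, 1]
Algorithm: postorder visits root last, so walk postorder right-to-left;
each value is the root of the current inorder slice — split it at that
value, recurse on the right subtree first, then the left.
Recursive splits:
  root=1; inorder splits into left=[], right=[2, 20, 22, 24]
  root=24; inorder splits into left=[2, 20, 22], right=[]
  root=2; inorder splits into left=[], right=[20, 22]
  root=20; inorder splits into left=[], right=[22]
  root=22; inorder splits into left=[], right=[]
Reconstructed level-order: [1, 24, 2, 20, 22]


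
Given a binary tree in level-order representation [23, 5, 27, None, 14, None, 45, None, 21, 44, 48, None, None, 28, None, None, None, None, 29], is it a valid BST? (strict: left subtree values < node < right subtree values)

Level-order array: [23, 5, 27, None, 14, None, 45, None, 21, 44, 48, None, None, 28, None, None, None, None, 29]
Validate using subtree bounds (lo, hi): at each node, require lo < value < hi,
then recurse left with hi=value and right with lo=value.
Preorder trace (stopping at first violation):
  at node 23 with bounds (-inf, +inf): OK
  at node 5 with bounds (-inf, 23): OK
  at node 14 with bounds (5, 23): OK
  at node 21 with bounds (14, 23): OK
  at node 27 with bounds (23, +inf): OK
  at node 45 with bounds (27, +inf): OK
  at node 44 with bounds (27, 45): OK
  at node 28 with bounds (27, 44): OK
  at node 29 with bounds (28, 44): OK
  at node 48 with bounds (45, +inf): OK
No violation found at any node.
Result: Valid BST


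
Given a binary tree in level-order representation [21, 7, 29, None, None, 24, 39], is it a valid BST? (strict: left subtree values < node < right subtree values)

Level-order array: [21, 7, 29, None, None, 24, 39]
Validate using subtree bounds (lo, hi): at each node, require lo < value < hi,
then recurse left with hi=value and right with lo=value.
Preorder trace (stopping at first violation):
  at node 21 with bounds (-inf, +inf): OK
  at node 7 with bounds (-inf, 21): OK
  at node 29 with bounds (21, +inf): OK
  at node 24 with bounds (21, 29): OK
  at node 39 with bounds (29, +inf): OK
No violation found at any node.
Result: Valid BST


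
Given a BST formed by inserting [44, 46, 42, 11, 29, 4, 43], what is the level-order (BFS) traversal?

Tree insertion order: [44, 46, 42, 11, 29, 4, 43]
Tree (level-order array): [44, 42, 46, 11, 43, None, None, 4, 29]
BFS from the root, enqueuing left then right child of each popped node:
  queue [44] -> pop 44, enqueue [42, 46], visited so far: [44]
  queue [42, 46] -> pop 42, enqueue [11, 43], visited so far: [44, 42]
  queue [46, 11, 43] -> pop 46, enqueue [none], visited so far: [44, 42, 46]
  queue [11, 43] -> pop 11, enqueue [4, 29], visited so far: [44, 42, 46, 11]
  queue [43, 4, 29] -> pop 43, enqueue [none], visited so far: [44, 42, 46, 11, 43]
  queue [4, 29] -> pop 4, enqueue [none], visited so far: [44, 42, 46, 11, 43, 4]
  queue [29] -> pop 29, enqueue [none], visited so far: [44, 42, 46, 11, 43, 4, 29]
Result: [44, 42, 46, 11, 43, 4, 29]


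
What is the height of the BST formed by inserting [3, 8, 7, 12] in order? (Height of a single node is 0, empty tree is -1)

Insertion order: [3, 8, 7, 12]
Tree (level-order array): [3, None, 8, 7, 12]
Compute height bottom-up (empty subtree = -1):
  height(7) = 1 + max(-1, -1) = 0
  height(12) = 1 + max(-1, -1) = 0
  height(8) = 1 + max(0, 0) = 1
  height(3) = 1 + max(-1, 1) = 2
Height = 2


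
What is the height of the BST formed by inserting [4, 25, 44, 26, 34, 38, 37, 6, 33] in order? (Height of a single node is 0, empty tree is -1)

Insertion order: [4, 25, 44, 26, 34, 38, 37, 6, 33]
Tree (level-order array): [4, None, 25, 6, 44, None, None, 26, None, None, 34, 33, 38, None, None, 37]
Compute height bottom-up (empty subtree = -1):
  height(6) = 1 + max(-1, -1) = 0
  height(33) = 1 + max(-1, -1) = 0
  height(37) = 1 + max(-1, -1) = 0
  height(38) = 1 + max(0, -1) = 1
  height(34) = 1 + max(0, 1) = 2
  height(26) = 1 + max(-1, 2) = 3
  height(44) = 1 + max(3, -1) = 4
  height(25) = 1 + max(0, 4) = 5
  height(4) = 1 + max(-1, 5) = 6
Height = 6


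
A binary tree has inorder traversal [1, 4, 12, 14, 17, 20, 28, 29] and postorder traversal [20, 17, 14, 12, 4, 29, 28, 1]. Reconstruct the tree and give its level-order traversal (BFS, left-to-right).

Inorder:   [1, 4, 12, 14, 17, 20, 28, 29]
Postorder: [20, 17, 14, 12, 4, 29, 28, 1]
Algorithm: postorder visits root last, so walk postorder right-to-left;
each value is the root of the current inorder slice — split it at that
value, recurse on the right subtree first, then the left.
Recursive splits:
  root=1; inorder splits into left=[], right=[4, 12, 14, 17, 20, 28, 29]
  root=28; inorder splits into left=[4, 12, 14, 17, 20], right=[29]
  root=29; inorder splits into left=[], right=[]
  root=4; inorder splits into left=[], right=[12, 14, 17, 20]
  root=12; inorder splits into left=[], right=[14, 17, 20]
  root=14; inorder splits into left=[], right=[17, 20]
  root=17; inorder splits into left=[], right=[20]
  root=20; inorder splits into left=[], right=[]
Reconstructed level-order: [1, 28, 4, 29, 12, 14, 17, 20]


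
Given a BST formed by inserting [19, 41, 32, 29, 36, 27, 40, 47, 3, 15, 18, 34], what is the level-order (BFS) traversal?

Tree insertion order: [19, 41, 32, 29, 36, 27, 40, 47, 3, 15, 18, 34]
Tree (level-order array): [19, 3, 41, None, 15, 32, 47, None, 18, 29, 36, None, None, None, None, 27, None, 34, 40]
BFS from the root, enqueuing left then right child of each popped node:
  queue [19] -> pop 19, enqueue [3, 41], visited so far: [19]
  queue [3, 41] -> pop 3, enqueue [15], visited so far: [19, 3]
  queue [41, 15] -> pop 41, enqueue [32, 47], visited so far: [19, 3, 41]
  queue [15, 32, 47] -> pop 15, enqueue [18], visited so far: [19, 3, 41, 15]
  queue [32, 47, 18] -> pop 32, enqueue [29, 36], visited so far: [19, 3, 41, 15, 32]
  queue [47, 18, 29, 36] -> pop 47, enqueue [none], visited so far: [19, 3, 41, 15, 32, 47]
  queue [18, 29, 36] -> pop 18, enqueue [none], visited so far: [19, 3, 41, 15, 32, 47, 18]
  queue [29, 36] -> pop 29, enqueue [27], visited so far: [19, 3, 41, 15, 32, 47, 18, 29]
  queue [36, 27] -> pop 36, enqueue [34, 40], visited so far: [19, 3, 41, 15, 32, 47, 18, 29, 36]
  queue [27, 34, 40] -> pop 27, enqueue [none], visited so far: [19, 3, 41, 15, 32, 47, 18, 29, 36, 27]
  queue [34, 40] -> pop 34, enqueue [none], visited so far: [19, 3, 41, 15, 32, 47, 18, 29, 36, 27, 34]
  queue [40] -> pop 40, enqueue [none], visited so far: [19, 3, 41, 15, 32, 47, 18, 29, 36, 27, 34, 40]
Result: [19, 3, 41, 15, 32, 47, 18, 29, 36, 27, 34, 40]


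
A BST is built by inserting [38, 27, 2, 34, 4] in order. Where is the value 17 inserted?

Starting tree (level order): [38, 27, None, 2, 34, None, 4]
Insertion path: 38 -> 27 -> 2 -> 4
Result: insert 17 as right child of 4
Final tree (level order): [38, 27, None, 2, 34, None, 4, None, None, None, 17]


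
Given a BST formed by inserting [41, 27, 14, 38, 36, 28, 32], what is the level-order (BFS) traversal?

Tree insertion order: [41, 27, 14, 38, 36, 28, 32]
Tree (level-order array): [41, 27, None, 14, 38, None, None, 36, None, 28, None, None, 32]
BFS from the root, enqueuing left then right child of each popped node:
  queue [41] -> pop 41, enqueue [27], visited so far: [41]
  queue [27] -> pop 27, enqueue [14, 38], visited so far: [41, 27]
  queue [14, 38] -> pop 14, enqueue [none], visited so far: [41, 27, 14]
  queue [38] -> pop 38, enqueue [36], visited so far: [41, 27, 14, 38]
  queue [36] -> pop 36, enqueue [28], visited so far: [41, 27, 14, 38, 36]
  queue [28] -> pop 28, enqueue [32], visited so far: [41, 27, 14, 38, 36, 28]
  queue [32] -> pop 32, enqueue [none], visited so far: [41, 27, 14, 38, 36, 28, 32]
Result: [41, 27, 14, 38, 36, 28, 32]


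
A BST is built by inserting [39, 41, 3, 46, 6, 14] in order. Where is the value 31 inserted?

Starting tree (level order): [39, 3, 41, None, 6, None, 46, None, 14]
Insertion path: 39 -> 3 -> 6 -> 14
Result: insert 31 as right child of 14
Final tree (level order): [39, 3, 41, None, 6, None, 46, None, 14, None, None, None, 31]


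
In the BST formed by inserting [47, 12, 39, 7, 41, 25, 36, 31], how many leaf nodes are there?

Tree built from: [47, 12, 39, 7, 41, 25, 36, 31]
Tree (level-order array): [47, 12, None, 7, 39, None, None, 25, 41, None, 36, None, None, 31]
Rule: A leaf has 0 children.
Per-node child counts:
  node 47: 1 child(ren)
  node 12: 2 child(ren)
  node 7: 0 child(ren)
  node 39: 2 child(ren)
  node 25: 1 child(ren)
  node 36: 1 child(ren)
  node 31: 0 child(ren)
  node 41: 0 child(ren)
Matching nodes: [7, 31, 41]
Count of leaf nodes: 3


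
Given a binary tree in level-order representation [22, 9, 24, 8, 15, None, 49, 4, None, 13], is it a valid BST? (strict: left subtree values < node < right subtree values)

Level-order array: [22, 9, 24, 8, 15, None, 49, 4, None, 13]
Validate using subtree bounds (lo, hi): at each node, require lo < value < hi,
then recurse left with hi=value and right with lo=value.
Preorder trace (stopping at first violation):
  at node 22 with bounds (-inf, +inf): OK
  at node 9 with bounds (-inf, 22): OK
  at node 8 with bounds (-inf, 9): OK
  at node 4 with bounds (-inf, 8): OK
  at node 15 with bounds (9, 22): OK
  at node 13 with bounds (9, 15): OK
  at node 24 with bounds (22, +inf): OK
  at node 49 with bounds (24, +inf): OK
No violation found at any node.
Result: Valid BST


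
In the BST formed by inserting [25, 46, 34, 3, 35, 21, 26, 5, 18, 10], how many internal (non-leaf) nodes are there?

Tree built from: [25, 46, 34, 3, 35, 21, 26, 5, 18, 10]
Tree (level-order array): [25, 3, 46, None, 21, 34, None, 5, None, 26, 35, None, 18, None, None, None, None, 10]
Rule: An internal node has at least one child.
Per-node child counts:
  node 25: 2 child(ren)
  node 3: 1 child(ren)
  node 21: 1 child(ren)
  node 5: 1 child(ren)
  node 18: 1 child(ren)
  node 10: 0 child(ren)
  node 46: 1 child(ren)
  node 34: 2 child(ren)
  node 26: 0 child(ren)
  node 35: 0 child(ren)
Matching nodes: [25, 3, 21, 5, 18, 46, 34]
Count of internal (non-leaf) nodes: 7


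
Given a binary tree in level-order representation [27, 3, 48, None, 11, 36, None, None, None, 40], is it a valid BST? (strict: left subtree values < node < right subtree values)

Level-order array: [27, 3, 48, None, 11, 36, None, None, None, 40]
Validate using subtree bounds (lo, hi): at each node, require lo < value < hi,
then recurse left with hi=value and right with lo=value.
Preorder trace (stopping at first violation):
  at node 27 with bounds (-inf, +inf): OK
  at node 3 with bounds (-inf, 27): OK
  at node 11 with bounds (3, 27): OK
  at node 48 with bounds (27, +inf): OK
  at node 36 with bounds (27, 48): OK
  at node 40 with bounds (27, 36): VIOLATION
Node 40 violates its bound: not (27 < 40 < 36).
Result: Not a valid BST


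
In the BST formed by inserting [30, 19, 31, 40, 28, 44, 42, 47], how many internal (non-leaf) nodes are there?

Tree built from: [30, 19, 31, 40, 28, 44, 42, 47]
Tree (level-order array): [30, 19, 31, None, 28, None, 40, None, None, None, 44, 42, 47]
Rule: An internal node has at least one child.
Per-node child counts:
  node 30: 2 child(ren)
  node 19: 1 child(ren)
  node 28: 0 child(ren)
  node 31: 1 child(ren)
  node 40: 1 child(ren)
  node 44: 2 child(ren)
  node 42: 0 child(ren)
  node 47: 0 child(ren)
Matching nodes: [30, 19, 31, 40, 44]
Count of internal (non-leaf) nodes: 5


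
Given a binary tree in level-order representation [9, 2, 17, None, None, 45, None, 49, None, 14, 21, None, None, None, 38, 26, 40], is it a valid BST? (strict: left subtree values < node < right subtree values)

Level-order array: [9, 2, 17, None, None, 45, None, 49, None, 14, 21, None, None, None, 38, 26, 40]
Validate using subtree bounds (lo, hi): at each node, require lo < value < hi,
then recurse left with hi=value and right with lo=value.
Preorder trace (stopping at first violation):
  at node 9 with bounds (-inf, +inf): OK
  at node 2 with bounds (-inf, 9): OK
  at node 17 with bounds (9, +inf): OK
  at node 45 with bounds (9, 17): VIOLATION
Node 45 violates its bound: not (9 < 45 < 17).
Result: Not a valid BST


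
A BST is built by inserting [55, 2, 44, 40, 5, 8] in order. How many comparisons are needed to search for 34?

Search path for 34: 55 -> 2 -> 44 -> 40 -> 5 -> 8
Found: False
Comparisons: 6


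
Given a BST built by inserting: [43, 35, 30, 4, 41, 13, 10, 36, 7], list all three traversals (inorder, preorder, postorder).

Tree insertion order: [43, 35, 30, 4, 41, 13, 10, 36, 7]
Tree (level-order array): [43, 35, None, 30, 41, 4, None, 36, None, None, 13, None, None, 10, None, 7]
Inorder (L, root, R): [4, 7, 10, 13, 30, 35, 36, 41, 43]
Preorder (root, L, R): [43, 35, 30, 4, 13, 10, 7, 41, 36]
Postorder (L, R, root): [7, 10, 13, 4, 30, 36, 41, 35, 43]


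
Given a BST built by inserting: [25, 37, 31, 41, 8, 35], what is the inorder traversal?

Tree insertion order: [25, 37, 31, 41, 8, 35]
Tree (level-order array): [25, 8, 37, None, None, 31, 41, None, 35]
Inorder traversal: [8, 25, 31, 35, 37, 41]


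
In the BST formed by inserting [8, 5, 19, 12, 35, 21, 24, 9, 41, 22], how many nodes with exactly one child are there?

Tree built from: [8, 5, 19, 12, 35, 21, 24, 9, 41, 22]
Tree (level-order array): [8, 5, 19, None, None, 12, 35, 9, None, 21, 41, None, None, None, 24, None, None, 22]
Rule: These are nodes with exactly 1 non-null child.
Per-node child counts:
  node 8: 2 child(ren)
  node 5: 0 child(ren)
  node 19: 2 child(ren)
  node 12: 1 child(ren)
  node 9: 0 child(ren)
  node 35: 2 child(ren)
  node 21: 1 child(ren)
  node 24: 1 child(ren)
  node 22: 0 child(ren)
  node 41: 0 child(ren)
Matching nodes: [12, 21, 24]
Count of nodes with exactly one child: 3


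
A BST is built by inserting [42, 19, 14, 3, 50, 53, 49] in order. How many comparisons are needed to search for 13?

Search path for 13: 42 -> 19 -> 14 -> 3
Found: False
Comparisons: 4


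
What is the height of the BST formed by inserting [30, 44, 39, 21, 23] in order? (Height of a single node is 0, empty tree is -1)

Insertion order: [30, 44, 39, 21, 23]
Tree (level-order array): [30, 21, 44, None, 23, 39]
Compute height bottom-up (empty subtree = -1):
  height(23) = 1 + max(-1, -1) = 0
  height(21) = 1 + max(-1, 0) = 1
  height(39) = 1 + max(-1, -1) = 0
  height(44) = 1 + max(0, -1) = 1
  height(30) = 1 + max(1, 1) = 2
Height = 2


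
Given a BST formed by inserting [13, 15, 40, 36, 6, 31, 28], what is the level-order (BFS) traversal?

Tree insertion order: [13, 15, 40, 36, 6, 31, 28]
Tree (level-order array): [13, 6, 15, None, None, None, 40, 36, None, 31, None, 28]
BFS from the root, enqueuing left then right child of each popped node:
  queue [13] -> pop 13, enqueue [6, 15], visited so far: [13]
  queue [6, 15] -> pop 6, enqueue [none], visited so far: [13, 6]
  queue [15] -> pop 15, enqueue [40], visited so far: [13, 6, 15]
  queue [40] -> pop 40, enqueue [36], visited so far: [13, 6, 15, 40]
  queue [36] -> pop 36, enqueue [31], visited so far: [13, 6, 15, 40, 36]
  queue [31] -> pop 31, enqueue [28], visited so far: [13, 6, 15, 40, 36, 31]
  queue [28] -> pop 28, enqueue [none], visited so far: [13, 6, 15, 40, 36, 31, 28]
Result: [13, 6, 15, 40, 36, 31, 28]


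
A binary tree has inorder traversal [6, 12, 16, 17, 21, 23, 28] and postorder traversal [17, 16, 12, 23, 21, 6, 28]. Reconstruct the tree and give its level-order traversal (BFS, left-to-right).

Inorder:   [6, 12, 16, 17, 21, 23, 28]
Postorder: [17, 16, 12, 23, 21, 6, 28]
Algorithm: postorder visits root last, so walk postorder right-to-left;
each value is the root of the current inorder slice — split it at that
value, recurse on the right subtree first, then the left.
Recursive splits:
  root=28; inorder splits into left=[6, 12, 16, 17, 21, 23], right=[]
  root=6; inorder splits into left=[], right=[12, 16, 17, 21, 23]
  root=21; inorder splits into left=[12, 16, 17], right=[23]
  root=23; inorder splits into left=[], right=[]
  root=12; inorder splits into left=[], right=[16, 17]
  root=16; inorder splits into left=[], right=[17]
  root=17; inorder splits into left=[], right=[]
Reconstructed level-order: [28, 6, 21, 12, 23, 16, 17]


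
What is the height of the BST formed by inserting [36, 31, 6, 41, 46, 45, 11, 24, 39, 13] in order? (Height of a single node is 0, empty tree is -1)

Insertion order: [36, 31, 6, 41, 46, 45, 11, 24, 39, 13]
Tree (level-order array): [36, 31, 41, 6, None, 39, 46, None, 11, None, None, 45, None, None, 24, None, None, 13]
Compute height bottom-up (empty subtree = -1):
  height(13) = 1 + max(-1, -1) = 0
  height(24) = 1 + max(0, -1) = 1
  height(11) = 1 + max(-1, 1) = 2
  height(6) = 1 + max(-1, 2) = 3
  height(31) = 1 + max(3, -1) = 4
  height(39) = 1 + max(-1, -1) = 0
  height(45) = 1 + max(-1, -1) = 0
  height(46) = 1 + max(0, -1) = 1
  height(41) = 1 + max(0, 1) = 2
  height(36) = 1 + max(4, 2) = 5
Height = 5


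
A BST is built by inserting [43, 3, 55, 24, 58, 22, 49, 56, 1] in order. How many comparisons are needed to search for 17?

Search path for 17: 43 -> 3 -> 24 -> 22
Found: False
Comparisons: 4


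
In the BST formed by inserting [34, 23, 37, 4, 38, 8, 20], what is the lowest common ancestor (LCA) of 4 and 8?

Tree insertion order: [34, 23, 37, 4, 38, 8, 20]
Tree (level-order array): [34, 23, 37, 4, None, None, 38, None, 8, None, None, None, 20]
In a BST, the LCA of p=4, q=8 is the first node v on the
root-to-leaf path with p <= v <= q (go left if both < v, right if both > v).
Walk from root:
  at 34: both 4 and 8 < 34, go left
  at 23: both 4 and 8 < 23, go left
  at 4: 4 <= 4 <= 8, this is the LCA
LCA = 4


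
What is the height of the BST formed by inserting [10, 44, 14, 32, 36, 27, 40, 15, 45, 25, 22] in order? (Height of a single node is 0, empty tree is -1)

Insertion order: [10, 44, 14, 32, 36, 27, 40, 15, 45, 25, 22]
Tree (level-order array): [10, None, 44, 14, 45, None, 32, None, None, 27, 36, 15, None, None, 40, None, 25, None, None, 22]
Compute height bottom-up (empty subtree = -1):
  height(22) = 1 + max(-1, -1) = 0
  height(25) = 1 + max(0, -1) = 1
  height(15) = 1 + max(-1, 1) = 2
  height(27) = 1 + max(2, -1) = 3
  height(40) = 1 + max(-1, -1) = 0
  height(36) = 1 + max(-1, 0) = 1
  height(32) = 1 + max(3, 1) = 4
  height(14) = 1 + max(-1, 4) = 5
  height(45) = 1 + max(-1, -1) = 0
  height(44) = 1 + max(5, 0) = 6
  height(10) = 1 + max(-1, 6) = 7
Height = 7


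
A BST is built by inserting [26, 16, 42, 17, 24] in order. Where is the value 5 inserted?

Starting tree (level order): [26, 16, 42, None, 17, None, None, None, 24]
Insertion path: 26 -> 16
Result: insert 5 as left child of 16
Final tree (level order): [26, 16, 42, 5, 17, None, None, None, None, None, 24]


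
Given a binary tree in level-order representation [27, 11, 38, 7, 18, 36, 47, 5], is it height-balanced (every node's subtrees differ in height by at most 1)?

Tree (level-order array): [27, 11, 38, 7, 18, 36, 47, 5]
Definition: a tree is height-balanced if, at every node, |h(left) - h(right)| <= 1 (empty subtree has height -1).
Bottom-up per-node check:
  node 5: h_left=-1, h_right=-1, diff=0 [OK], height=0
  node 7: h_left=0, h_right=-1, diff=1 [OK], height=1
  node 18: h_left=-1, h_right=-1, diff=0 [OK], height=0
  node 11: h_left=1, h_right=0, diff=1 [OK], height=2
  node 36: h_left=-1, h_right=-1, diff=0 [OK], height=0
  node 47: h_left=-1, h_right=-1, diff=0 [OK], height=0
  node 38: h_left=0, h_right=0, diff=0 [OK], height=1
  node 27: h_left=2, h_right=1, diff=1 [OK], height=3
All nodes satisfy the balance condition.
Result: Balanced


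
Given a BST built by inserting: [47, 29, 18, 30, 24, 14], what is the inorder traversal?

Tree insertion order: [47, 29, 18, 30, 24, 14]
Tree (level-order array): [47, 29, None, 18, 30, 14, 24]
Inorder traversal: [14, 18, 24, 29, 30, 47]


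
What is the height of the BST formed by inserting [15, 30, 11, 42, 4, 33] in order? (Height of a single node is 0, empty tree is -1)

Insertion order: [15, 30, 11, 42, 4, 33]
Tree (level-order array): [15, 11, 30, 4, None, None, 42, None, None, 33]
Compute height bottom-up (empty subtree = -1):
  height(4) = 1 + max(-1, -1) = 0
  height(11) = 1 + max(0, -1) = 1
  height(33) = 1 + max(-1, -1) = 0
  height(42) = 1 + max(0, -1) = 1
  height(30) = 1 + max(-1, 1) = 2
  height(15) = 1 + max(1, 2) = 3
Height = 3


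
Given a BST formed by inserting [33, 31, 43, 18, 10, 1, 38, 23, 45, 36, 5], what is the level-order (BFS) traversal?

Tree insertion order: [33, 31, 43, 18, 10, 1, 38, 23, 45, 36, 5]
Tree (level-order array): [33, 31, 43, 18, None, 38, 45, 10, 23, 36, None, None, None, 1, None, None, None, None, None, None, 5]
BFS from the root, enqueuing left then right child of each popped node:
  queue [33] -> pop 33, enqueue [31, 43], visited so far: [33]
  queue [31, 43] -> pop 31, enqueue [18], visited so far: [33, 31]
  queue [43, 18] -> pop 43, enqueue [38, 45], visited so far: [33, 31, 43]
  queue [18, 38, 45] -> pop 18, enqueue [10, 23], visited so far: [33, 31, 43, 18]
  queue [38, 45, 10, 23] -> pop 38, enqueue [36], visited so far: [33, 31, 43, 18, 38]
  queue [45, 10, 23, 36] -> pop 45, enqueue [none], visited so far: [33, 31, 43, 18, 38, 45]
  queue [10, 23, 36] -> pop 10, enqueue [1], visited so far: [33, 31, 43, 18, 38, 45, 10]
  queue [23, 36, 1] -> pop 23, enqueue [none], visited so far: [33, 31, 43, 18, 38, 45, 10, 23]
  queue [36, 1] -> pop 36, enqueue [none], visited so far: [33, 31, 43, 18, 38, 45, 10, 23, 36]
  queue [1] -> pop 1, enqueue [5], visited so far: [33, 31, 43, 18, 38, 45, 10, 23, 36, 1]
  queue [5] -> pop 5, enqueue [none], visited so far: [33, 31, 43, 18, 38, 45, 10, 23, 36, 1, 5]
Result: [33, 31, 43, 18, 38, 45, 10, 23, 36, 1, 5]


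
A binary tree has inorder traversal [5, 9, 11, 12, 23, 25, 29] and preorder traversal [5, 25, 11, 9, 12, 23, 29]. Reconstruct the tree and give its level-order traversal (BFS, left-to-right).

Inorder:  [5, 9, 11, 12, 23, 25, 29]
Preorder: [5, 25, 11, 9, 12, 23, 29]
Algorithm: preorder visits root first, so consume preorder in order;
for each root, split the current inorder slice at that value into
left-subtree inorder and right-subtree inorder, then recurse.
Recursive splits:
  root=5; inorder splits into left=[], right=[9, 11, 12, 23, 25, 29]
  root=25; inorder splits into left=[9, 11, 12, 23], right=[29]
  root=11; inorder splits into left=[9], right=[12, 23]
  root=9; inorder splits into left=[], right=[]
  root=12; inorder splits into left=[], right=[23]
  root=23; inorder splits into left=[], right=[]
  root=29; inorder splits into left=[], right=[]
Reconstructed level-order: [5, 25, 11, 29, 9, 12, 23]


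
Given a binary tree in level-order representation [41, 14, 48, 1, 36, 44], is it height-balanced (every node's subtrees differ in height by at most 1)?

Tree (level-order array): [41, 14, 48, 1, 36, 44]
Definition: a tree is height-balanced if, at every node, |h(left) - h(right)| <= 1 (empty subtree has height -1).
Bottom-up per-node check:
  node 1: h_left=-1, h_right=-1, diff=0 [OK], height=0
  node 36: h_left=-1, h_right=-1, diff=0 [OK], height=0
  node 14: h_left=0, h_right=0, diff=0 [OK], height=1
  node 44: h_left=-1, h_right=-1, diff=0 [OK], height=0
  node 48: h_left=0, h_right=-1, diff=1 [OK], height=1
  node 41: h_left=1, h_right=1, diff=0 [OK], height=2
All nodes satisfy the balance condition.
Result: Balanced


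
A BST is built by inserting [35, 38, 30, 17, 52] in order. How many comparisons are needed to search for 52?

Search path for 52: 35 -> 38 -> 52
Found: True
Comparisons: 3


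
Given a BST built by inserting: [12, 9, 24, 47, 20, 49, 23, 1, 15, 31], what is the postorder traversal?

Tree insertion order: [12, 9, 24, 47, 20, 49, 23, 1, 15, 31]
Tree (level-order array): [12, 9, 24, 1, None, 20, 47, None, None, 15, 23, 31, 49]
Postorder traversal: [1, 9, 15, 23, 20, 31, 49, 47, 24, 12]


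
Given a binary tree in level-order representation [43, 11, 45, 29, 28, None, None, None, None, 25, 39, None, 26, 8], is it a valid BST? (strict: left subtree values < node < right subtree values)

Level-order array: [43, 11, 45, 29, 28, None, None, None, None, 25, 39, None, 26, 8]
Validate using subtree bounds (lo, hi): at each node, require lo < value < hi,
then recurse left with hi=value and right with lo=value.
Preorder trace (stopping at first violation):
  at node 43 with bounds (-inf, +inf): OK
  at node 11 with bounds (-inf, 43): OK
  at node 29 with bounds (-inf, 11): VIOLATION
Node 29 violates its bound: not (-inf < 29 < 11).
Result: Not a valid BST


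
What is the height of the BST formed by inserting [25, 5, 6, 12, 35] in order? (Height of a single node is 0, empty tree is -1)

Insertion order: [25, 5, 6, 12, 35]
Tree (level-order array): [25, 5, 35, None, 6, None, None, None, 12]
Compute height bottom-up (empty subtree = -1):
  height(12) = 1 + max(-1, -1) = 0
  height(6) = 1 + max(-1, 0) = 1
  height(5) = 1 + max(-1, 1) = 2
  height(35) = 1 + max(-1, -1) = 0
  height(25) = 1 + max(2, 0) = 3
Height = 3


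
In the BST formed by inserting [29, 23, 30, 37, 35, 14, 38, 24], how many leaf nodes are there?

Tree built from: [29, 23, 30, 37, 35, 14, 38, 24]
Tree (level-order array): [29, 23, 30, 14, 24, None, 37, None, None, None, None, 35, 38]
Rule: A leaf has 0 children.
Per-node child counts:
  node 29: 2 child(ren)
  node 23: 2 child(ren)
  node 14: 0 child(ren)
  node 24: 0 child(ren)
  node 30: 1 child(ren)
  node 37: 2 child(ren)
  node 35: 0 child(ren)
  node 38: 0 child(ren)
Matching nodes: [14, 24, 35, 38]
Count of leaf nodes: 4


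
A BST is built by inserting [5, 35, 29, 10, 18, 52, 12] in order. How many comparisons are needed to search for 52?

Search path for 52: 5 -> 35 -> 52
Found: True
Comparisons: 3


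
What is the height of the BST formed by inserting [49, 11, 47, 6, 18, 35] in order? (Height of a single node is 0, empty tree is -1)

Insertion order: [49, 11, 47, 6, 18, 35]
Tree (level-order array): [49, 11, None, 6, 47, None, None, 18, None, None, 35]
Compute height bottom-up (empty subtree = -1):
  height(6) = 1 + max(-1, -1) = 0
  height(35) = 1 + max(-1, -1) = 0
  height(18) = 1 + max(-1, 0) = 1
  height(47) = 1 + max(1, -1) = 2
  height(11) = 1 + max(0, 2) = 3
  height(49) = 1 + max(3, -1) = 4
Height = 4


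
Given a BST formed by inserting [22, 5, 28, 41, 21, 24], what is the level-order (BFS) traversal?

Tree insertion order: [22, 5, 28, 41, 21, 24]
Tree (level-order array): [22, 5, 28, None, 21, 24, 41]
BFS from the root, enqueuing left then right child of each popped node:
  queue [22] -> pop 22, enqueue [5, 28], visited so far: [22]
  queue [5, 28] -> pop 5, enqueue [21], visited so far: [22, 5]
  queue [28, 21] -> pop 28, enqueue [24, 41], visited so far: [22, 5, 28]
  queue [21, 24, 41] -> pop 21, enqueue [none], visited so far: [22, 5, 28, 21]
  queue [24, 41] -> pop 24, enqueue [none], visited so far: [22, 5, 28, 21, 24]
  queue [41] -> pop 41, enqueue [none], visited so far: [22, 5, 28, 21, 24, 41]
Result: [22, 5, 28, 21, 24, 41]


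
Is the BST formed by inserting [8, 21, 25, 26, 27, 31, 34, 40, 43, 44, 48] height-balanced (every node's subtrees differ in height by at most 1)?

Tree (level-order array): [8, None, 21, None, 25, None, 26, None, 27, None, 31, None, 34, None, 40, None, 43, None, 44, None, 48]
Definition: a tree is height-balanced if, at every node, |h(left) - h(right)| <= 1 (empty subtree has height -1).
Bottom-up per-node check:
  node 48: h_left=-1, h_right=-1, diff=0 [OK], height=0
  node 44: h_left=-1, h_right=0, diff=1 [OK], height=1
  node 43: h_left=-1, h_right=1, diff=2 [FAIL (|-1-1|=2 > 1)], height=2
  node 40: h_left=-1, h_right=2, diff=3 [FAIL (|-1-2|=3 > 1)], height=3
  node 34: h_left=-1, h_right=3, diff=4 [FAIL (|-1-3|=4 > 1)], height=4
  node 31: h_left=-1, h_right=4, diff=5 [FAIL (|-1-4|=5 > 1)], height=5
  node 27: h_left=-1, h_right=5, diff=6 [FAIL (|-1-5|=6 > 1)], height=6
  node 26: h_left=-1, h_right=6, diff=7 [FAIL (|-1-6|=7 > 1)], height=7
  node 25: h_left=-1, h_right=7, diff=8 [FAIL (|-1-7|=8 > 1)], height=8
  node 21: h_left=-1, h_right=8, diff=9 [FAIL (|-1-8|=9 > 1)], height=9
  node 8: h_left=-1, h_right=9, diff=10 [FAIL (|-1-9|=10 > 1)], height=10
Node 43 violates the condition: |-1 - 1| = 2 > 1.
Result: Not balanced


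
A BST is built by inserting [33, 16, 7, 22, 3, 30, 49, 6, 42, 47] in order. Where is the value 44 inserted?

Starting tree (level order): [33, 16, 49, 7, 22, 42, None, 3, None, None, 30, None, 47, None, 6]
Insertion path: 33 -> 49 -> 42 -> 47
Result: insert 44 as left child of 47
Final tree (level order): [33, 16, 49, 7, 22, 42, None, 3, None, None, 30, None, 47, None, 6, None, None, 44]


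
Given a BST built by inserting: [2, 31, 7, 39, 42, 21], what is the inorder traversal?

Tree insertion order: [2, 31, 7, 39, 42, 21]
Tree (level-order array): [2, None, 31, 7, 39, None, 21, None, 42]
Inorder traversal: [2, 7, 21, 31, 39, 42]


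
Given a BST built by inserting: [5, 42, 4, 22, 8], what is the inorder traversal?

Tree insertion order: [5, 42, 4, 22, 8]
Tree (level-order array): [5, 4, 42, None, None, 22, None, 8]
Inorder traversal: [4, 5, 8, 22, 42]


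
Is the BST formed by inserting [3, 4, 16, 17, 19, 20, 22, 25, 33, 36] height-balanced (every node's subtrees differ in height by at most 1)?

Tree (level-order array): [3, None, 4, None, 16, None, 17, None, 19, None, 20, None, 22, None, 25, None, 33, None, 36]
Definition: a tree is height-balanced if, at every node, |h(left) - h(right)| <= 1 (empty subtree has height -1).
Bottom-up per-node check:
  node 36: h_left=-1, h_right=-1, diff=0 [OK], height=0
  node 33: h_left=-1, h_right=0, diff=1 [OK], height=1
  node 25: h_left=-1, h_right=1, diff=2 [FAIL (|-1-1|=2 > 1)], height=2
  node 22: h_left=-1, h_right=2, diff=3 [FAIL (|-1-2|=3 > 1)], height=3
  node 20: h_left=-1, h_right=3, diff=4 [FAIL (|-1-3|=4 > 1)], height=4
  node 19: h_left=-1, h_right=4, diff=5 [FAIL (|-1-4|=5 > 1)], height=5
  node 17: h_left=-1, h_right=5, diff=6 [FAIL (|-1-5|=6 > 1)], height=6
  node 16: h_left=-1, h_right=6, diff=7 [FAIL (|-1-6|=7 > 1)], height=7
  node 4: h_left=-1, h_right=7, diff=8 [FAIL (|-1-7|=8 > 1)], height=8
  node 3: h_left=-1, h_right=8, diff=9 [FAIL (|-1-8|=9 > 1)], height=9
Node 25 violates the condition: |-1 - 1| = 2 > 1.
Result: Not balanced


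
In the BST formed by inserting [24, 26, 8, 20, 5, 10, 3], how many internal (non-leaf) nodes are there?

Tree built from: [24, 26, 8, 20, 5, 10, 3]
Tree (level-order array): [24, 8, 26, 5, 20, None, None, 3, None, 10]
Rule: An internal node has at least one child.
Per-node child counts:
  node 24: 2 child(ren)
  node 8: 2 child(ren)
  node 5: 1 child(ren)
  node 3: 0 child(ren)
  node 20: 1 child(ren)
  node 10: 0 child(ren)
  node 26: 0 child(ren)
Matching nodes: [24, 8, 5, 20]
Count of internal (non-leaf) nodes: 4


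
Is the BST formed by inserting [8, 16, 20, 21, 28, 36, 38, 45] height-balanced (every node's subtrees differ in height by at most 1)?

Tree (level-order array): [8, None, 16, None, 20, None, 21, None, 28, None, 36, None, 38, None, 45]
Definition: a tree is height-balanced if, at every node, |h(left) - h(right)| <= 1 (empty subtree has height -1).
Bottom-up per-node check:
  node 45: h_left=-1, h_right=-1, diff=0 [OK], height=0
  node 38: h_left=-1, h_right=0, diff=1 [OK], height=1
  node 36: h_left=-1, h_right=1, diff=2 [FAIL (|-1-1|=2 > 1)], height=2
  node 28: h_left=-1, h_right=2, diff=3 [FAIL (|-1-2|=3 > 1)], height=3
  node 21: h_left=-1, h_right=3, diff=4 [FAIL (|-1-3|=4 > 1)], height=4
  node 20: h_left=-1, h_right=4, diff=5 [FAIL (|-1-4|=5 > 1)], height=5
  node 16: h_left=-1, h_right=5, diff=6 [FAIL (|-1-5|=6 > 1)], height=6
  node 8: h_left=-1, h_right=6, diff=7 [FAIL (|-1-6|=7 > 1)], height=7
Node 36 violates the condition: |-1 - 1| = 2 > 1.
Result: Not balanced


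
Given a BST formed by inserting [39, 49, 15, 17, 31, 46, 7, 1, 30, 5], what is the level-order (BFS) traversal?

Tree insertion order: [39, 49, 15, 17, 31, 46, 7, 1, 30, 5]
Tree (level-order array): [39, 15, 49, 7, 17, 46, None, 1, None, None, 31, None, None, None, 5, 30]
BFS from the root, enqueuing left then right child of each popped node:
  queue [39] -> pop 39, enqueue [15, 49], visited so far: [39]
  queue [15, 49] -> pop 15, enqueue [7, 17], visited so far: [39, 15]
  queue [49, 7, 17] -> pop 49, enqueue [46], visited so far: [39, 15, 49]
  queue [7, 17, 46] -> pop 7, enqueue [1], visited so far: [39, 15, 49, 7]
  queue [17, 46, 1] -> pop 17, enqueue [31], visited so far: [39, 15, 49, 7, 17]
  queue [46, 1, 31] -> pop 46, enqueue [none], visited so far: [39, 15, 49, 7, 17, 46]
  queue [1, 31] -> pop 1, enqueue [5], visited so far: [39, 15, 49, 7, 17, 46, 1]
  queue [31, 5] -> pop 31, enqueue [30], visited so far: [39, 15, 49, 7, 17, 46, 1, 31]
  queue [5, 30] -> pop 5, enqueue [none], visited so far: [39, 15, 49, 7, 17, 46, 1, 31, 5]
  queue [30] -> pop 30, enqueue [none], visited so far: [39, 15, 49, 7, 17, 46, 1, 31, 5, 30]
Result: [39, 15, 49, 7, 17, 46, 1, 31, 5, 30]


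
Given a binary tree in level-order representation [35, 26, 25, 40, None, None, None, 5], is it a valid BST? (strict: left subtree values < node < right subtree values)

Level-order array: [35, 26, 25, 40, None, None, None, 5]
Validate using subtree bounds (lo, hi): at each node, require lo < value < hi,
then recurse left with hi=value and right with lo=value.
Preorder trace (stopping at first violation):
  at node 35 with bounds (-inf, +inf): OK
  at node 26 with bounds (-inf, 35): OK
  at node 40 with bounds (-inf, 26): VIOLATION
Node 40 violates its bound: not (-inf < 40 < 26).
Result: Not a valid BST


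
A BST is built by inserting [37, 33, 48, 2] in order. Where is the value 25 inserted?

Starting tree (level order): [37, 33, 48, 2]
Insertion path: 37 -> 33 -> 2
Result: insert 25 as right child of 2
Final tree (level order): [37, 33, 48, 2, None, None, None, None, 25]


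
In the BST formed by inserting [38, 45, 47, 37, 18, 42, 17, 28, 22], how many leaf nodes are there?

Tree built from: [38, 45, 47, 37, 18, 42, 17, 28, 22]
Tree (level-order array): [38, 37, 45, 18, None, 42, 47, 17, 28, None, None, None, None, None, None, 22]
Rule: A leaf has 0 children.
Per-node child counts:
  node 38: 2 child(ren)
  node 37: 1 child(ren)
  node 18: 2 child(ren)
  node 17: 0 child(ren)
  node 28: 1 child(ren)
  node 22: 0 child(ren)
  node 45: 2 child(ren)
  node 42: 0 child(ren)
  node 47: 0 child(ren)
Matching nodes: [17, 22, 42, 47]
Count of leaf nodes: 4


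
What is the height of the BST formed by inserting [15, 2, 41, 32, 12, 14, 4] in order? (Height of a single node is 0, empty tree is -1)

Insertion order: [15, 2, 41, 32, 12, 14, 4]
Tree (level-order array): [15, 2, 41, None, 12, 32, None, 4, 14]
Compute height bottom-up (empty subtree = -1):
  height(4) = 1 + max(-1, -1) = 0
  height(14) = 1 + max(-1, -1) = 0
  height(12) = 1 + max(0, 0) = 1
  height(2) = 1 + max(-1, 1) = 2
  height(32) = 1 + max(-1, -1) = 0
  height(41) = 1 + max(0, -1) = 1
  height(15) = 1 + max(2, 1) = 3
Height = 3


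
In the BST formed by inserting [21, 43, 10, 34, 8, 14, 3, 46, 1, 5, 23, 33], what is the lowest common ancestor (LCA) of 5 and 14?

Tree insertion order: [21, 43, 10, 34, 8, 14, 3, 46, 1, 5, 23, 33]
Tree (level-order array): [21, 10, 43, 8, 14, 34, 46, 3, None, None, None, 23, None, None, None, 1, 5, None, 33]
In a BST, the LCA of p=5, q=14 is the first node v on the
root-to-leaf path with p <= v <= q (go left if both < v, right if both > v).
Walk from root:
  at 21: both 5 and 14 < 21, go left
  at 10: 5 <= 10 <= 14, this is the LCA
LCA = 10


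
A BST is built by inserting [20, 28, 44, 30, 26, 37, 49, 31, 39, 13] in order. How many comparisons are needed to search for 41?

Search path for 41: 20 -> 28 -> 44 -> 30 -> 37 -> 39
Found: False
Comparisons: 6


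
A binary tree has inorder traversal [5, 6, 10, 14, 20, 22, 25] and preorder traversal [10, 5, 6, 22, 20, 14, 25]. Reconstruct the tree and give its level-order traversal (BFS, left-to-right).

Inorder:  [5, 6, 10, 14, 20, 22, 25]
Preorder: [10, 5, 6, 22, 20, 14, 25]
Algorithm: preorder visits root first, so consume preorder in order;
for each root, split the current inorder slice at that value into
left-subtree inorder and right-subtree inorder, then recurse.
Recursive splits:
  root=10; inorder splits into left=[5, 6], right=[14, 20, 22, 25]
  root=5; inorder splits into left=[], right=[6]
  root=6; inorder splits into left=[], right=[]
  root=22; inorder splits into left=[14, 20], right=[25]
  root=20; inorder splits into left=[14], right=[]
  root=14; inorder splits into left=[], right=[]
  root=25; inorder splits into left=[], right=[]
Reconstructed level-order: [10, 5, 22, 6, 20, 25, 14]
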